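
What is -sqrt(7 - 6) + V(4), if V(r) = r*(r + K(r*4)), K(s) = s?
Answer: 79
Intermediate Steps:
V(r) = 5*r**2 (V(r) = r*(r + r*4) = r*(r + 4*r) = r*(5*r) = 5*r**2)
-sqrt(7 - 6) + V(4) = -sqrt(7 - 6) + 5*4**2 = -sqrt(1) + 5*16 = -1*1 + 80 = -1 + 80 = 79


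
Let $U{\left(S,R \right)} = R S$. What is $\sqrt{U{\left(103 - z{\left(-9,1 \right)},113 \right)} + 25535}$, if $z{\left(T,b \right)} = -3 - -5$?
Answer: $2 \sqrt{9237} \approx 192.22$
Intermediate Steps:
$z{\left(T,b \right)} = 2$ ($z{\left(T,b \right)} = -3 + 5 = 2$)
$\sqrt{U{\left(103 - z{\left(-9,1 \right)},113 \right)} + 25535} = \sqrt{113 \left(103 - 2\right) + 25535} = \sqrt{113 \cdot 101 + 25535} = \sqrt{11413 + 25535} = \sqrt{36948} = 2 \sqrt{9237}$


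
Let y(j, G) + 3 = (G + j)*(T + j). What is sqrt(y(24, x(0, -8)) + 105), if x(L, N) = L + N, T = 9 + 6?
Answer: 11*sqrt(6) ≈ 26.944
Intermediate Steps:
T = 15
y(j, G) = -3 + (15 + j)*(G + j) (y(j, G) = -3 + (G + j)*(15 + j) = -3 + (15 + j)*(G + j))
sqrt(y(24, x(0, -8)) + 105) = sqrt((-3 + 24**2 + 15*(0 - 8) + 15*24 + (0 - 8)*24) + 105) = sqrt((-3 + 576 + 15*(-8) + 360 - 8*24) + 105) = sqrt((-3 + 576 - 120 + 360 - 192) + 105) = sqrt(621 + 105) = sqrt(726) = 11*sqrt(6)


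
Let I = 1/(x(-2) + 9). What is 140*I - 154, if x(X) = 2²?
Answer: -1862/13 ≈ -143.23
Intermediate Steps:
x(X) = 4
I = 1/13 (I = 1/(4 + 9) = 1/13 ≈ 0.076923)
140*I - 154 = 140*(1/13) - 154 = 140/13 - 154 = -1862/13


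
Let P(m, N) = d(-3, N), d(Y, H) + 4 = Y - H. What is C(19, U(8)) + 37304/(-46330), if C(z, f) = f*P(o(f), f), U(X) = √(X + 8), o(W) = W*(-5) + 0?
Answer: -1037912/23165 ≈ -44.805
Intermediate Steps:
o(W) = -5*W (o(W) = -5*W + 0 = -5*W)
d(Y, H) = -4 + Y - H (d(Y, H) = -4 + (Y - H) = -4 + Y - H)
P(m, N) = -7 - N (P(m, N) = -4 - 3 - N = -7 - N)
U(X) = √(8 + X)
C(z, f) = f*(-7 - f)
C(19, U(8)) + 37304/(-46330) = -√(8 + 8)*(7 + √(8 + 8)) + 37304/(-46330) = -√16*(7 + √16) + 37304*(-1/46330) = -1*4*(7 + 4) - 18652/23165 = -1*4*11 - 18652/23165 = -44 - 18652/23165 = -1037912/23165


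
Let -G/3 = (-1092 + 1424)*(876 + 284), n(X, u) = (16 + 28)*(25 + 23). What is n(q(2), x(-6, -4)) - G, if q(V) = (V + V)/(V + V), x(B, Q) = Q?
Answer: 1157472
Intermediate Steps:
q(V) = 1 (q(V) = (2*V)/((2*V)) = (2*V)*(1/(2*V)) = 1)
n(X, u) = 2112 (n(X, u) = 44*48 = 2112)
G = -1155360 (G = -3*(-1092 + 1424)*(876 + 284) = -996*1160 = -3*385120 = -1155360)
n(q(2), x(-6, -4)) - G = 2112 - 1*(-1155360) = 2112 + 1155360 = 1157472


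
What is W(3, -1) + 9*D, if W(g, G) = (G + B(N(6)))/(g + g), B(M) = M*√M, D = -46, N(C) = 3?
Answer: -2485/6 + √3/2 ≈ -413.30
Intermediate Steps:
B(M) = M^(3/2)
W(g, G) = (G + 3*√3)/(2*g) (W(g, G) = (G + 3^(3/2))/(g + g) = (G + 3*√3)/((2*g)) = (G + 3*√3)*(1/(2*g)) = (G + 3*√3)/(2*g))
W(3, -1) + 9*D = (½)*(-1 + 3*√3)/3 + 9*(-46) = (½)*(⅓)*(-1 + 3*√3) - 414 = (-⅙ + √3/2) - 414 = -2485/6 + √3/2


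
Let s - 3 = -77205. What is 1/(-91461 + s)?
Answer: -1/168663 ≈ -5.9290e-6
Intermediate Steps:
s = -77202 (s = 3 - 77205 = -77202)
1/(-91461 + s) = 1/(-91461 - 77202) = 1/(-168663) = -1/168663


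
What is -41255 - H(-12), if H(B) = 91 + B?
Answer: -41334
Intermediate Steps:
-41255 - H(-12) = -41255 - (91 - 12) = -41255 - 1*79 = -41255 - 79 = -41334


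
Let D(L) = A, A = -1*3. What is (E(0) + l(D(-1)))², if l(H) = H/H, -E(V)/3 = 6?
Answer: 289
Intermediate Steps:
A = -3
E(V) = -18 (E(V) = -3*6 = -18)
D(L) = -3
l(H) = 1
(E(0) + l(D(-1)))² = (-18 + 1)² = (-17)² = 289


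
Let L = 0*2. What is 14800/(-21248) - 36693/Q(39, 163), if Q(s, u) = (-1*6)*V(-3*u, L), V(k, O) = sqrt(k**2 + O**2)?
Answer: 2556353/216464 ≈ 11.810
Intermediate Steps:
L = 0
V(k, O) = sqrt(O**2 + k**2)
Q(s, u) = -18*sqrt(u**2) (Q(s, u) = (-1*6)*sqrt(0**2 + (-3*u)**2) = -6*sqrt(0 + 9*u**2) = -6*3*sqrt(u**2) = -18*sqrt(u**2))
14800/(-21248) - 36693/Q(39, 163) = 14800/(-21248) - 36693/((-18*sqrt(163**2))) = 14800*(-1/21248) - 36693/((-18*sqrt(26569))) = -925/1328 - 36693/((-18*163)) = -925/1328 - 36693/(-2934) = -925/1328 - 36693*(-1/2934) = -925/1328 + 4077/326 = 2556353/216464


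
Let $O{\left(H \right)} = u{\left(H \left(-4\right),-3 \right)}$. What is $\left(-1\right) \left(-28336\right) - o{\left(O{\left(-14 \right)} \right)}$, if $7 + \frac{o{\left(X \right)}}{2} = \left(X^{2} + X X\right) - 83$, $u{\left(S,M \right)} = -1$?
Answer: $28512$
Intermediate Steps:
$O{\left(H \right)} = -1$
$o{\left(X \right)} = -180 + 4 X^{2}$ ($o{\left(X \right)} = -14 + 2 \left(\left(X^{2} + X X\right) - 83\right) = -14 + 2 \left(\left(X^{2} + X^{2}\right) - 83\right) = -14 + 2 \left(2 X^{2} - 83\right) = -14 + 2 \left(-83 + 2 X^{2}\right) = -14 + \left(-166 + 4 X^{2}\right) = -180 + 4 X^{2}$)
$\left(-1\right) \left(-28336\right) - o{\left(O{\left(-14 \right)} \right)} = \left(-1\right) \left(-28336\right) - \left(-180 + 4 \left(-1\right)^{2}\right) = 28336 - \left(-180 + 4 \cdot 1\right) = 28336 - \left(-180 + 4\right) = 28336 - -176 = 28336 + 176 = 28512$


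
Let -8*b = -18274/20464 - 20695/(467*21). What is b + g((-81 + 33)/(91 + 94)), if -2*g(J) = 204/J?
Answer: 315887087279/802761792 ≈ 393.50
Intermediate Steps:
g(J) = -102/J
b = 301357799/802761792 (b = -(-18274/20464 - 20695/(467*21))/8 = -(-18274*1/20464 - 20695/9807)/8 = -(-9137/10232 - 20695*1/9807)/8 = -(-9137/10232 - 20695/9807)/8 = -⅛*(-301357799/100345224) = 301357799/802761792 ≈ 0.37540)
b + g((-81 + 33)/(91 + 94)) = 301357799/802761792 - 102*(91 + 94)/(-81 + 33) = 301357799/802761792 - 102/((-48/185)) = 301357799/802761792 - 102/((-48*1/185)) = 301357799/802761792 - 102/(-48/185) = 301357799/802761792 - 102*(-185/48) = 301357799/802761792 + 3145/8 = 315887087279/802761792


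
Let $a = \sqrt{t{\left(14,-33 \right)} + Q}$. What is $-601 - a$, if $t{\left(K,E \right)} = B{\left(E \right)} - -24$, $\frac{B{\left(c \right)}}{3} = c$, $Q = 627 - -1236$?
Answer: $-601 - 2 \sqrt{447} \approx -643.29$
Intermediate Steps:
$Q = 1863$ ($Q = 627 + 1236 = 1863$)
$B{\left(c \right)} = 3 c$
$t{\left(K,E \right)} = 24 + 3 E$ ($t{\left(K,E \right)} = 3 E - -24 = 3 E + 24 = 24 + 3 E$)
$a = 2 \sqrt{447}$ ($a = \sqrt{\left(24 + 3 \left(-33\right)\right) + 1863} = \sqrt{\left(24 - 99\right) + 1863} = \sqrt{-75 + 1863} = \sqrt{1788} = 2 \sqrt{447} \approx 42.285$)
$-601 - a = -601 - 2 \sqrt{447}$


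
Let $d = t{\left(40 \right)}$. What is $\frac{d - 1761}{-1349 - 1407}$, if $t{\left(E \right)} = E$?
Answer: $\frac{1721}{2756} \approx 0.62446$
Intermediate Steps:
$d = 40$
$\frac{d - 1761}{-1349 - 1407} = \frac{40 - 1761}{-1349 - 1407} = - \frac{1721}{-2756} = \left(-1721\right) \left(- \frac{1}{2756}\right) = \frac{1721}{2756}$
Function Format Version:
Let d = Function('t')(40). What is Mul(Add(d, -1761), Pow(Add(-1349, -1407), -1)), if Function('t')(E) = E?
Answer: Rational(1721, 2756) ≈ 0.62446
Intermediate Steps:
d = 40
Mul(Add(d, -1761), Pow(Add(-1349, -1407), -1)) = Mul(Add(40, -1761), Pow(Add(-1349, -1407), -1)) = Mul(-1721, Pow(-2756, -1)) = Mul(-1721, Rational(-1, 2756)) = Rational(1721, 2756)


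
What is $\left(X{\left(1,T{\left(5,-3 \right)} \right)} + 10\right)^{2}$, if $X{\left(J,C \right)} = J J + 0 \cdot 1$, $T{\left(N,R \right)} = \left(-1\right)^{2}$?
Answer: $121$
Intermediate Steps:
$T{\left(N,R \right)} = 1$
$X{\left(J,C \right)} = J^{2}$ ($X{\left(J,C \right)} = J^{2} + 0 = J^{2}$)
$\left(X{\left(1,T{\left(5,-3 \right)} \right)} + 10\right)^{2} = \left(1^{2} + 10\right)^{2} = \left(1 + 10\right)^{2} = 11^{2} = 121$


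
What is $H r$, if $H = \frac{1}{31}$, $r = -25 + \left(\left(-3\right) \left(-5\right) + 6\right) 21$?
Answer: $\frac{416}{31} \approx 13.419$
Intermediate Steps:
$r = 416$ ($r = -25 + \left(15 + 6\right) 21 = -25 + 21 \cdot 21 = -25 + 441 = 416$)
$H = \frac{1}{31} \approx 0.032258$
$H r = \frac{1}{31} \cdot 416 = \frac{416}{31}$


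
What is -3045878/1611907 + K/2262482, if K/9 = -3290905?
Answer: -4966630854701/331537324834 ≈ -14.981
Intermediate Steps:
K = -29618145 (K = 9*(-3290905) = -29618145)
-3045878/1611907 + K/2262482 = -3045878/1611907 - 29618145/2262482 = -3045878*1/1611907 - 29618145*1/2262482 = -276898/146537 - 29618145/2262482 = -4966630854701/331537324834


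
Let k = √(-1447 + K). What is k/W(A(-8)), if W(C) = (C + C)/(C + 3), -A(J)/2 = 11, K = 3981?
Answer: 19*√2534/44 ≈ 21.737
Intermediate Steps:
A(J) = -22 (A(J) = -2*11 = -22)
W(C) = 2*C/(3 + C) (W(C) = (2*C)/(3 + C) = 2*C/(3 + C))
k = √2534 (k = √(-1447 + 3981) = √2534 ≈ 50.339)
k/W(A(-8)) = √2534/((2*(-22)/(3 - 22))) = √2534/((2*(-22)/(-19))) = √2534/((2*(-22)*(-1/19))) = √2534/(44/19) = √2534*(19/44) = 19*√2534/44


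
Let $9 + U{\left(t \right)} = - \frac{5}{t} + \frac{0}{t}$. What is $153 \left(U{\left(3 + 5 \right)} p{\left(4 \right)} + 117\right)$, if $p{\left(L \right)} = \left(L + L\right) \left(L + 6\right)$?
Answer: $-99909$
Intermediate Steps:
$U{\left(t \right)} = -9 - \frac{5}{t}$ ($U{\left(t \right)} = -9 + \left(- \frac{5}{t} + \frac{0}{t}\right) = -9 + \left(- \frac{5}{t} + 0\right) = -9 - \frac{5}{t}$)
$p{\left(L \right)} = 2 L \left(6 + L\right)$
$153 \left(U{\left(3 + 5 \right)} p{\left(4 \right)} + 117\right) = 153 \left(\left(-9 - \frac{5}{3 + 5}\right) 2 \cdot 4 \left(6 + 4\right) + 117\right) = 153 \left(\left(-9 - \frac{5}{8}\right) 2 \cdot 4 \cdot 10 + 117\right) = 153 \left(\left(-9 - \frac{5}{8}\right) 80 + 117\right) = 153 \left(\left(- \frac{77}{8}\right) 80 + 117\right) = 153 \left(-770 + 117\right) = 153 \left(-653\right) = -99909$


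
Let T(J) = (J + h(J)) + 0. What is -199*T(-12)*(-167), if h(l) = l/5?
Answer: -2392776/5 ≈ -4.7856e+5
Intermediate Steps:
h(l) = l/5 (h(l) = l*(⅕) = l/5)
T(J) = 6*J/5 (T(J) = (J + J/5) + 0 = 6*J/5 + 0 = 6*J/5)
-199*T(-12)*(-167) = -1194*(-12)/5*(-167) = -199*(-72/5)*(-167) = (14328/5)*(-167) = -2392776/5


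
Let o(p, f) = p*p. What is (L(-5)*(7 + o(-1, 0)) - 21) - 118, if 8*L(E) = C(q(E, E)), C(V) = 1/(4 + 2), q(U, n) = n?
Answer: -833/6 ≈ -138.83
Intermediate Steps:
C(V) = ⅙ (C(V) = 1/6 = ⅙)
L(E) = 1/48 (L(E) = (⅛)*(⅙) = 1/48)
o(p, f) = p²
(L(-5)*(7 + o(-1, 0)) - 21) - 118 = ((7 + (-1)²)/48 - 21) - 118 = ((7 + 1)/48 - 21) - 118 = ((1/48)*8 - 21) - 118 = (⅙ - 21) - 118 = -125/6 - 118 = -833/6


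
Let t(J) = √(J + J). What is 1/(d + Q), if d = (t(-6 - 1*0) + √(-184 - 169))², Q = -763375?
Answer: -63645/48608230888 + √1059/145824692664 ≈ -1.3091e-6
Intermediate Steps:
t(J) = √2*√J (t(J) = √(2*J) = √2*√J)
d = (I*√353 + 2*I*√3)² (d = (√2*√(-6 - 1*0) + √(-184 - 169))² = (√2*√(-6 + 0) + √(-353))² = (√2*√(-6) + I*√353)² = (√2*(I*√6) + I*√353)² = (2*I*√3 + I*√353)² = (I*√353 + 2*I*√3)² ≈ -495.17)
1/(d + Q) = 1/((-365 - 4*√1059) - 763375) = 1/(-763740 - 4*√1059)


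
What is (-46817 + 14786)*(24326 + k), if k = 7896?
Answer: -1032102882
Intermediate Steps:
(-46817 + 14786)*(24326 + k) = (-46817 + 14786)*(24326 + 7896) = -32031*32222 = -1032102882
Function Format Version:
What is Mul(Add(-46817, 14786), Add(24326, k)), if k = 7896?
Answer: -1032102882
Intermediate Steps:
Mul(Add(-46817, 14786), Add(24326, k)) = Mul(Add(-46817, 14786), Add(24326, 7896)) = Mul(-32031, 32222) = -1032102882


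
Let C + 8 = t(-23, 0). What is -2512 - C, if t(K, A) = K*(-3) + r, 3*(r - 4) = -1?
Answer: -7730/3 ≈ -2576.7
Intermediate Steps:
r = 11/3 (r = 4 + (⅓)*(-1) = 4 - ⅓ = 11/3 ≈ 3.6667)
t(K, A) = 11/3 - 3*K (t(K, A) = K*(-3) + 11/3 = -3*K + 11/3 = 11/3 - 3*K)
C = 194/3 (C = -8 + (11/3 - 3*(-23)) = -8 + (11/3 + 69) = -8 + 218/3 = 194/3 ≈ 64.667)
-2512 - C = -2512 - 1*194/3 = -2512 - 194/3 = -7730/3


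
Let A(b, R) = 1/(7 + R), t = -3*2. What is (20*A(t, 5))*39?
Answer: 65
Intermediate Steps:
t = -6
(20*A(t, 5))*39 = (20/(7 + 5))*39 = (20/12)*39 = (20*(1/12))*39 = (5/3)*39 = 65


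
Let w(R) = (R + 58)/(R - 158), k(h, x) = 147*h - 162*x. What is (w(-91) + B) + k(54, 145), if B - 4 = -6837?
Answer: -1857944/83 ≈ -22385.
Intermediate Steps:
k(h, x) = -162*x + 147*h
B = -6833 (B = 4 - 6837 = -6833)
w(R) = (58 + R)/(-158 + R)
(w(-91) + B) + k(54, 145) = ((58 - 91)/(-158 - 91) - 6833) + (-162*145 + 147*54) = (-33/(-249) - 6833) + (-23490 + 7938) = (-1/249*(-33) - 6833) - 15552 = (11/83 - 6833) - 15552 = -567128/83 - 15552 = -1857944/83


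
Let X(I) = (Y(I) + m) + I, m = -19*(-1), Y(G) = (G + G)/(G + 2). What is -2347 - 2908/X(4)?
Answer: -180055/73 ≈ -2466.5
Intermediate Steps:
Y(G) = 2*G/(2 + G) (Y(G) = (2*G)/(2 + G) = 2*G/(2 + G))
m = 19
X(I) = 19 + I + 2*I/(2 + I) (X(I) = (2*I/(2 + I) + 19) + I = (19 + 2*I/(2 + I)) + I = 19 + I + 2*I/(2 + I))
-2347 - 2908/X(4) = -2347 - 2908*(2 + 4)/(38 + 4² + 23*4) = -2347 - 2908*6/(38 + 16 + 92) = -2347 - 2908/((⅙)*146) = -2347 - 2908/73/3 = -2347 - 2908*3/73 = -2347 - 8724/73 = -180055/73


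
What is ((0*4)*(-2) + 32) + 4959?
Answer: 4991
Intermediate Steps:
((0*4)*(-2) + 32) + 4959 = (0*(-2) + 32) + 4959 = (0 + 32) + 4959 = 32 + 4959 = 4991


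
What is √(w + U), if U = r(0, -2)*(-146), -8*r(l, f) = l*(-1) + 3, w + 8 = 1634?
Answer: 9*√83/2 ≈ 40.997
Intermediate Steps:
w = 1626 (w = -8 + 1634 = 1626)
r(l, f) = -3/8 + l/8 (r(l, f) = -(l*(-1) + 3)/8 = -(-l + 3)/8 = -(3 - l)/8 = -3/8 + l/8)
U = 219/4 (U = (-3/8 + (⅛)*0)*(-146) = (-3/8 + 0)*(-146) = -3/8*(-146) = 219/4 ≈ 54.750)
√(w + U) = √(1626 + 219/4) = √(6723/4) = 9*√83/2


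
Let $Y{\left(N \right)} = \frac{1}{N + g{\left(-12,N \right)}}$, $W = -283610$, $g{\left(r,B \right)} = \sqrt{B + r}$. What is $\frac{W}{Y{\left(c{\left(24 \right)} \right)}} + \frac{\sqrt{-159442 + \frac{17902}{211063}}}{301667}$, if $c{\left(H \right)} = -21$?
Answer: $5955810 - 283610 i \sqrt{33} + \frac{12 i \sqrt{49324674037413}}{63670742021} \approx 5.9558 \cdot 10^{6} - 1.6292 \cdot 10^{6} i$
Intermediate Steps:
$Y{\left(N \right)} = \frac{1}{N + \sqrt{-12 + N}}$ ($Y{\left(N \right)} = \frac{1}{N + \sqrt{N - 12}} = \frac{1}{N + \sqrt{-12 + N}}$)
$\frac{W}{Y{\left(c{\left(24 \right)} \right)}} + \frac{\sqrt{-159442 + \frac{17902}{211063}}}{301667} = - \frac{283610}{\frac{1}{-21 + \sqrt{-12 - 21}}} + \frac{\sqrt{-159442 + \frac{17902}{211063}}}{301667} = - \frac{283610}{\frac{1}{-21 + \sqrt{-33}}} + \sqrt{-159442 + 17902 \cdot \frac{1}{211063}} \cdot \frac{1}{301667} = - \frac{283610}{\frac{1}{-21 + i \sqrt{33}}} + \sqrt{-159442 + \frac{17902}{211063}} \cdot \frac{1}{301667} = - 283610 \left(-21 + i \sqrt{33}\right) + \sqrt{- \frac{33652288944}{211063}} \cdot \frac{1}{301667} = \left(5955810 - 283610 i \sqrt{33}\right) + \frac{12 i \sqrt{49324674037413}}{211063} \cdot \frac{1}{301667} = \left(5955810 - 283610 i \sqrt{33}\right) + \frac{12 i \sqrt{49324674037413}}{63670742021} = 5955810 - 283610 i \sqrt{33} + \frac{12 i \sqrt{49324674037413}}{63670742021}$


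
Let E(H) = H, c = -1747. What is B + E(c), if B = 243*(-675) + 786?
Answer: -164986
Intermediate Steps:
B = -163239 (B = -164025 + 786 = -163239)
B + E(c) = -163239 - 1747 = -164986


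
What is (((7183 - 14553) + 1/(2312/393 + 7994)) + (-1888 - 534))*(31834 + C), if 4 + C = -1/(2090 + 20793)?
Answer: -22423178854764763575/71943099382 ≈ -3.1168e+8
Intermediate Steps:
C = -91533/22883 (C = -4 - 1/(2090 + 20793) = -4 - 1/22883 = -91533/22883 ≈ -4.0000)
(((7183 - 14553) + 1/(2312/393 + 7994)) + (-1888 - 534))*(31834 + C) = (((7183 - 14553) + 1/(2312/393 + 7994)) + (-1888 - 534))*(31834 - 91533/22883) = ((-7370 + 1/(2312*(1/393) + 7994)) - 2422)*(728365889/22883) = ((-7370 + 1/(2312/393 + 7994)) - 2422)*(728365889/22883) = ((-7370 + 1/(3143954/393)) - 2422)*(728365889/22883) = ((-7370 + 393/3143954) - 2422)*(728365889/22883) = (-23170940587/3143954 - 2422)*(728365889/22883) = -30785597175/3143954*728365889/22883 = -22423178854764763575/71943099382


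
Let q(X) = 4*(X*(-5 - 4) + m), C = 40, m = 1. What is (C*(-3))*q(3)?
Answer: 12480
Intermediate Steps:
q(X) = 4 - 36*X (q(X) = 4*(X*(-5 - 4) + 1) = 4*(X*(-9) + 1) = 4*(-9*X + 1) = 4*(1 - 9*X) = 4 - 36*X)
(C*(-3))*q(3) = (40*(-3))*(4 - 36*3) = -120*(4 - 108) = -120*(-104) = 12480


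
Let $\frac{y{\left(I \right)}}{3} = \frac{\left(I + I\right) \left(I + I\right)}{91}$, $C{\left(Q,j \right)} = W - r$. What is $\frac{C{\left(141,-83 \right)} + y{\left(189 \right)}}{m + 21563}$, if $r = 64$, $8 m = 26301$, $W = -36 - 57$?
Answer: $\frac{94712}{516893} \approx 0.18323$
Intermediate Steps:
$W = -93$ ($W = -36 - 57 = -93$)
$m = \frac{26301}{8}$ ($m = \frac{1}{8} \cdot 26301 = \frac{26301}{8} \approx 3287.6$)
$C{\left(Q,j \right)} = -157$ ($C{\left(Q,j \right)} = -93 - 64 = -157$)
$y{\left(I \right)} = \frac{12 I^{2}}{91}$ ($y{\left(I \right)} = 3 \frac{\left(I + I\right) \left(I + I\right)}{91} = 3 \cdot 2 I 2 I \frac{1}{91} = 3 \cdot 4 I^{2} \cdot \frac{1}{91} = 3 \frac{4 I^{2}}{91} = \frac{12 I^{2}}{91}$)
$\frac{C{\left(141,-83 \right)} + y{\left(189 \right)}}{m + 21563} = \frac{-157 + \frac{12 \cdot 189^{2}}{91}}{\frac{26301}{8} + 21563} = \frac{-157 + \frac{12}{91} \cdot 35721}{\frac{198805}{8}} = \left(-157 + \frac{61236}{13}\right) \frac{8}{198805} = \frac{59195}{13} \cdot \frac{8}{198805} = \frac{94712}{516893}$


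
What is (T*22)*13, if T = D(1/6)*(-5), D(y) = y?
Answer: -715/3 ≈ -238.33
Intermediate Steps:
T = -⅚ (T = -5/6 = (⅙)*(-5) = -⅚ ≈ -0.83333)
(T*22)*13 = -⅚*22*13 = -55/3*13 = -715/3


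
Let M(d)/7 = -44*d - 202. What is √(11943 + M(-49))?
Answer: √25621 ≈ 160.07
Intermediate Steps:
M(d) = -1414 - 308*d (M(d) = 7*(-44*d - 202) = 7*(-202 - 44*d) = -1414 - 308*d)
√(11943 + M(-49)) = √(11943 + (-1414 - 308*(-49))) = √(11943 + (-1414 + 15092)) = √(11943 + 13678) = √25621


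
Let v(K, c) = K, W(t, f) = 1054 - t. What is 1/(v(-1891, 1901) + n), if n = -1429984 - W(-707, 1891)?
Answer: -1/1433636 ≈ -6.9753e-7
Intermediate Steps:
n = -1431745 (n = -1429984 - (1054 - 1*(-707)) = -1429984 - (1054 + 707) = -1429984 - 1*1761 = -1429984 - 1761 = -1431745)
1/(v(-1891, 1901) + n) = 1/(-1891 - 1431745) = 1/(-1433636) = -1/1433636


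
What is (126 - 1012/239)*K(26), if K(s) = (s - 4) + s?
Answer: 1396896/239 ≈ 5844.8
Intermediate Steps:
K(s) = -4 + 2*s (K(s) = (-4 + s) + s = -4 + 2*s)
(126 - 1012/239)*K(26) = (126 - 1012/239)*(-4 + 2*26) = (126 - 1012*1/239)*(-4 + 52) = (126 - 1012/239)*48 = (29102/239)*48 = 1396896/239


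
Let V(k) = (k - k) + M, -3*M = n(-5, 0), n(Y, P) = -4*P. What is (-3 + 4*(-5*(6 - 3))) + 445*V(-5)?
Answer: -63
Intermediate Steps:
M = 0 (M = -(-4)*0/3 = -⅓*0 = 0)
V(k) = 0 (V(k) = (k - k) + 0 = 0 + 0 = 0)
(-3 + 4*(-5*(6 - 3))) + 445*V(-5) = (-3 + 4*(-5*(6 - 3))) + 445*0 = (-3 + 4*(-5*3)) + 0 = (-3 + 4*(-15)) + 0 = (-3 - 60) + 0 = -63 + 0 = -63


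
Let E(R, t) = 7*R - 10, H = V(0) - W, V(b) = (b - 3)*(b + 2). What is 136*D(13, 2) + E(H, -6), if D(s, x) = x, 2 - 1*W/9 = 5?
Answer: 409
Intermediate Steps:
W = -27 (W = 18 - 9*5 = 18 - 45 = -27)
V(b) = (-3 + b)*(2 + b)
H = 21 (H = (-6 + 0² - 1*0) - 1*(-27) = (-6 + 0 + 0) + 27 = -6 + 27 = 21)
E(R, t) = -10 + 7*R
136*D(13, 2) + E(H, -6) = 136*2 + (-10 + 7*21) = 272 + (-10 + 147) = 272 + 137 = 409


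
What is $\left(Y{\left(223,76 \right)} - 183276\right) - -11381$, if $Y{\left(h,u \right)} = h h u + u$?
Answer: $3607585$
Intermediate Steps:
$Y{\left(h,u \right)} = u + u h^{2}$ ($Y{\left(h,u \right)} = h^{2} u + u = u h^{2} + u = u + u h^{2}$)
$\left(Y{\left(223,76 \right)} - 183276\right) - -11381 = \left(76 \left(1 + 223^{2}\right) - 183276\right) - -11381 = \left(76 \left(1 + 49729\right) - 183276\right) + \left(31169 - 19788\right) = \left(76 \cdot 49730 - 183276\right) + 11381 = \left(3779480 - 183276\right) + 11381 = 3596204 + 11381 = 3607585$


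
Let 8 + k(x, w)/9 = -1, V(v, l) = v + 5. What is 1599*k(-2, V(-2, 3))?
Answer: -129519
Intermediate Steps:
V(v, l) = 5 + v
k(x, w) = -81 (k(x, w) = -72 + 9*(-1) = -72 - 9 = -81)
1599*k(-2, V(-2, 3)) = 1599*(-81) = -129519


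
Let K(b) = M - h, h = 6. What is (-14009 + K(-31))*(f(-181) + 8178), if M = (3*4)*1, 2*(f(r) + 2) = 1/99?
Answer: -2060794777/18 ≈ -1.1449e+8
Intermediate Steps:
f(r) = -395/198 (f(r) = -2 + (1/2)/99 = -2 + (1/2)*(1/99) = -2 + 1/198 = -395/198)
M = 12 (M = 12*1 = 12)
K(b) = 6 (K(b) = 12 - 1*6 = 12 - 6 = 6)
(-14009 + K(-31))*(f(-181) + 8178) = (-14009 + 6)*(-395/198 + 8178) = -14003*1618849/198 = -2060794777/18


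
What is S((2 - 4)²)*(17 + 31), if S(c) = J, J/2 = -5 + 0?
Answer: -480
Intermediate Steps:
J = -10 (J = 2*(-5 + 0) = 2*(-5) = -10)
S(c) = -10
S((2 - 4)²)*(17 + 31) = -10*(17 + 31) = -10*48 = -480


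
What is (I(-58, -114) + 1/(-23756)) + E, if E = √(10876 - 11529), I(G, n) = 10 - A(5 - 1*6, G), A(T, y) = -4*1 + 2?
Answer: 285071/23756 + I*√653 ≈ 12.0 + 25.554*I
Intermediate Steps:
A(T, y) = -2 (A(T, y) = -4 + 2 = -2)
I(G, n) = 12 (I(G, n) = 10 - 1*(-2) = 10 + 2 = 12)
E = I*√653 (E = √(-653) = I*√653 ≈ 25.554*I)
(I(-58, -114) + 1/(-23756)) + E = (12 + 1/(-23756)) + I*√653 = (12 - 1/23756) + I*√653 = 285071/23756 + I*√653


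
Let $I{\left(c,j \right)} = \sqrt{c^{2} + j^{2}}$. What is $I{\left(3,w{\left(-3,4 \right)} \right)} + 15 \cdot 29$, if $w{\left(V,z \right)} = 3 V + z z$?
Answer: $435 + \sqrt{58} \approx 442.62$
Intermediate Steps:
$w{\left(V,z \right)} = z^{2} + 3 V$ ($w{\left(V,z \right)} = 3 V + z^{2} = z^{2} + 3 V$)
$I{\left(3,w{\left(-3,4 \right)} \right)} + 15 \cdot 29 = \sqrt{3^{2} + \left(4^{2} + 3 \left(-3\right)\right)^{2}} + 15 \cdot 29 = \sqrt{9 + \left(16 - 9\right)^{2}} + 435 = \sqrt{9 + 7^{2}} + 435 = \sqrt{9 + 49} + 435 = \sqrt{58} + 435 = 435 + \sqrt{58}$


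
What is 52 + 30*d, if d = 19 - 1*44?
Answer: -698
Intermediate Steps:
d = -25 (d = 19 - 44 = -25)
52 + 30*d = 52 + 30*(-25) = 52 - 750 = -698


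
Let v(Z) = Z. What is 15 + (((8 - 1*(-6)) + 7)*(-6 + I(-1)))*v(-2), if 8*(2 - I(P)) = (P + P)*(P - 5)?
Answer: 246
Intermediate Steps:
I(P) = 2 - P*(-5 + P)/4 (I(P) = 2 - (P + P)*(P - 5)/8 = 2 - 2*P*(-5 + P)/8 = 2 - P*(-5 + P)/4)
15 + (((8 - 1*(-6)) + 7)*(-6 + I(-1)))*v(-2) = 15 + (((8 - 1*(-6)) + 7)*(-6 + (2 - ¼*(-1)² + (5/4)*(-1))))*(-2) = 15 + (((8 + 6) + 7)*(-6 + (2 - ¼*1 - 5/4)))*(-2) = 15 + ((14 + 7)*(-6 + (2 - ¼ - 5/4)))*(-2) = 15 + (21*(-6 + ½))*(-2) = 15 + (21*(-11/2))*(-2) = 15 - 231/2*(-2) = 15 + 231 = 246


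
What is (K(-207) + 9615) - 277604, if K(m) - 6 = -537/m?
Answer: -18490648/69 ≈ -2.6798e+5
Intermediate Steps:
K(m) = 6 - 537/m
(K(-207) + 9615) - 277604 = ((6 - 537/(-207)) + 9615) - 277604 = ((6 - 537*(-1/207)) + 9615) - 277604 = ((6 + 179/69) + 9615) - 277604 = (593/69 + 9615) - 277604 = 664028/69 - 277604 = -18490648/69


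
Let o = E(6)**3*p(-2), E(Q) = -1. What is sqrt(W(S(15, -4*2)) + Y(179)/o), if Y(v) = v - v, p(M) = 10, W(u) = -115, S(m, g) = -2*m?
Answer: I*sqrt(115) ≈ 10.724*I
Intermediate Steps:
Y(v) = 0
o = -10 (o = (-1)**3*10 = -1*10 = -10)
sqrt(W(S(15, -4*2)) + Y(179)/o) = sqrt(-115 + 0/(-10)) = sqrt(-115 + 0*(-1/10)) = sqrt(-115 + 0) = sqrt(-115) = I*sqrt(115)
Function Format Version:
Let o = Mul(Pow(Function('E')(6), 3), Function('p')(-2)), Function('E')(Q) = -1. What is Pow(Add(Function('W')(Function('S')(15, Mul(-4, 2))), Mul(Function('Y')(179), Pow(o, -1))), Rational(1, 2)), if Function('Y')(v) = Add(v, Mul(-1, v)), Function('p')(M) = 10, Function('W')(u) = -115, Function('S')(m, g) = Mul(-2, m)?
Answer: Mul(I, Pow(115, Rational(1, 2))) ≈ Mul(10.724, I)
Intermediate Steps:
Function('Y')(v) = 0
o = -10 (o = Mul(Pow(-1, 3), 10) = Mul(-1, 10) = -10)
Pow(Add(Function('W')(Function('S')(15, Mul(-4, 2))), Mul(Function('Y')(179), Pow(o, -1))), Rational(1, 2)) = Pow(Add(-115, Mul(0, Pow(-10, -1))), Rational(1, 2)) = Pow(Add(-115, Mul(0, Rational(-1, 10))), Rational(1, 2)) = Pow(Add(-115, 0), Rational(1, 2)) = Pow(-115, Rational(1, 2)) = Mul(I, Pow(115, Rational(1, 2)))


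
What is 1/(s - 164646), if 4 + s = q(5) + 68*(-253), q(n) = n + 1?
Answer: -1/181848 ≈ -5.4991e-6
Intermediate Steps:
q(n) = 1 + n
s = -17202 (s = -4 + ((1 + 5) + 68*(-253)) = -4 + (6 - 17204) = -4 - 17198 = -17202)
1/(s - 164646) = 1/(-17202 - 164646) = 1/(-181848) = -1/181848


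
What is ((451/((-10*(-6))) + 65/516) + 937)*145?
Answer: 35339081/258 ≈ 1.3697e+5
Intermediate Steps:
((451/((-10*(-6))) + 65/516) + 937)*145 = ((451/60 + 65*(1/516)) + 937)*145 = ((451*(1/60) + 65/516) + 937)*145 = ((451/60 + 65/516) + 937)*145 = (9859/1290 + 937)*145 = (1218589/1290)*145 = 35339081/258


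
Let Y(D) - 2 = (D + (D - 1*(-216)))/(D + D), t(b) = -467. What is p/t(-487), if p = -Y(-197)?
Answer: 483/91999 ≈ 0.0052501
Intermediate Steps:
Y(D) = 2 + (216 + 2*D)/(2*D) (Y(D) = 2 + (D + (D - 1*(-216)))/(D + D) = 2 + (D + (D + 216))/((2*D)) = 2 + (D + (216 + D))*(1/(2*D)) = 2 + (216 + 2*D)*(1/(2*D)) = 2 + (216 + 2*D)/(2*D))
p = -483/197 (p = -(3 + 108/(-197)) = -(3 + 108*(-1/197)) = -(3 - 108/197) = -1*483/197 = -483/197 ≈ -2.4518)
p/t(-487) = -483/197/(-467) = -483/197*(-1/467) = 483/91999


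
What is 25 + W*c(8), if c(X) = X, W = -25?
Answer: -175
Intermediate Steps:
25 + W*c(8) = 25 - 25*8 = 25 - 200 = -175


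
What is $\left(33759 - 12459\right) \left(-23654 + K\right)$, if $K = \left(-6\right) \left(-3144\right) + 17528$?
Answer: $271319400$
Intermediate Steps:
$K = 36392$ ($K = 18864 + 17528 = 36392$)
$\left(33759 - 12459\right) \left(-23654 + K\right) = \left(33759 - 12459\right) \left(-23654 + 36392\right) = 21300 \cdot 12738 = 271319400$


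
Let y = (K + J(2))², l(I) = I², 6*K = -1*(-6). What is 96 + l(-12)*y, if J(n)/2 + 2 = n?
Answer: 240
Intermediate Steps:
J(n) = -4 + 2*n
K = 1 (K = (-1*(-6))/6 = (⅙)*6 = 1)
y = 1 (y = (1 + (-4 + 2*2))² = (1 + (-4 + 4))² = (1 + 0)² = 1² = 1)
96 + l(-12)*y = 96 + (-12)²*1 = 96 + 144*1 = 96 + 144 = 240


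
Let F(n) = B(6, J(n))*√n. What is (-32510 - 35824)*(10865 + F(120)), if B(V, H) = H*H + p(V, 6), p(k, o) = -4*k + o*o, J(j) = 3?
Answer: -742448910 - 2870028*√30 ≈ -7.5817e+8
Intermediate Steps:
p(k, o) = o² - 4*k (p(k, o) = -4*k + o² = o² - 4*k)
B(V, H) = 36 + H² - 4*V (B(V, H) = H*H + (6² - 4*V) = H² + (36 - 4*V) = 36 + H² - 4*V)
F(n) = 21*√n (F(n) = (36 + 3² - 4*6)*√n = (36 + 9 - 24)*√n = 21*√n)
(-32510 - 35824)*(10865 + F(120)) = (-32510 - 35824)*(10865 + 21*√120) = -68334*(10865 + 21*(2*√30)) = -68334*(10865 + 42*√30) = -742448910 - 2870028*√30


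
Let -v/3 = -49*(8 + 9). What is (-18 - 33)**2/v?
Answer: 51/49 ≈ 1.0408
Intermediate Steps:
v = 2499 (v = -(-147)*(8 + 9) = -(-147)*17 = -3*(-833) = 2499)
(-18 - 33)**2/v = (-18 - 33)**2/2499 = (-51)**2*(1/2499) = 2601*(1/2499) = 51/49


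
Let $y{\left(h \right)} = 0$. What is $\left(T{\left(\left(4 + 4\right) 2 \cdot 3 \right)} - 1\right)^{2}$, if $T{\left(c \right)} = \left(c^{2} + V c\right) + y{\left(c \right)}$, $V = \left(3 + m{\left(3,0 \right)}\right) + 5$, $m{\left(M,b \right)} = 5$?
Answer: $8567329$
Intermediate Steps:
$V = 13$ ($V = \left(3 + 5\right) + 5 = 8 + 5 = 13$)
$T{\left(c \right)} = c^{2} + 13 c$ ($T{\left(c \right)} = \left(c^{2} + 13 c\right) + 0 = c^{2} + 13 c$)
$\left(T{\left(\left(4 + 4\right) 2 \cdot 3 \right)} - 1\right)^{2} = \left(\left(4 + 4\right) 2 \cdot 3 \left(13 + \left(4 + 4\right) 2 \cdot 3\right) - 1\right)^{2} = \left(8 \cdot 2 \cdot 3 \left(13 + 8 \cdot 2 \cdot 3\right) - 1\right)^{2} = \left(16 \cdot 3 \left(13 + 16 \cdot 3\right) - 1\right)^{2} = \left(48 \left(13 + 48\right) - 1\right)^{2} = \left(48 \cdot 61 - 1\right)^{2} = \left(2928 - 1\right)^{2} = 2927^{2} = 8567329$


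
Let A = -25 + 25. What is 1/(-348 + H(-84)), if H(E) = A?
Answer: -1/348 ≈ -0.0028736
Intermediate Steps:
A = 0
H(E) = 0
1/(-348 + H(-84)) = 1/(-348 + 0) = 1/(-348) = -1/348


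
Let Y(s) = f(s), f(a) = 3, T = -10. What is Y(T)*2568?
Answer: 7704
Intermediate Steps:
Y(s) = 3
Y(T)*2568 = 3*2568 = 7704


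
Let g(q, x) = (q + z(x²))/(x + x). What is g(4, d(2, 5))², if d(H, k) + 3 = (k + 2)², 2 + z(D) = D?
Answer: 1121481/2116 ≈ 530.00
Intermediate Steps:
z(D) = -2 + D
d(H, k) = -3 + (2 + k)² (d(H, k) = -3 + (k + 2)² = -3 + (2 + k)²)
g(q, x) = (-2 + q + x²)/(2*x) (g(q, x) = (q + (-2 + x²))/(x + x) = (-2 + q + x²)/((2*x)) = (-2 + q + x²)*(1/(2*x)) = (-2 + q + x²)/(2*x))
g(4, d(2, 5))² = ((-2 + 4 + (-3 + (2 + 5)²)²)/(2*(-3 + (2 + 5)²)))² = ((-2 + 4 + (-3 + 7²)²)/(2*(-3 + 7²)))² = ((-2 + 4 + (-3 + 49)²)/(2*(-3 + 49)))² = ((½)*(-2 + 4 + 46²)/46)² = ((½)*(1/46)*(-2 + 4 + 2116))² = ((½)*(1/46)*2118)² = (1059/46)² = 1121481/2116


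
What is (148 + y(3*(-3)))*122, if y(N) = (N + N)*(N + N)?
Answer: 57584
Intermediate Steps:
y(N) = 4*N² (y(N) = (2*N)*(2*N) = 4*N²)
(148 + y(3*(-3)))*122 = (148 + 4*(3*(-3))²)*122 = (148 + 4*(-9)²)*122 = (148 + 4*81)*122 = (148 + 324)*122 = 472*122 = 57584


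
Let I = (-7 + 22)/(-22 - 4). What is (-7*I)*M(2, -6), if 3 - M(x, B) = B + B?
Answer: 1575/26 ≈ 60.577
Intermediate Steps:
M(x, B) = 3 - 2*B (M(x, B) = 3 - (B + B) = 3 - 2*B)
I = -15/26 (I = 15/(-26) = 15*(-1/26) = -15/26 ≈ -0.57692)
(-7*I)*M(2, -6) = (-7*(-15/26))*(3 - 2*(-6)) = 105*(3 + 12)/26 = (105/26)*15 = 1575/26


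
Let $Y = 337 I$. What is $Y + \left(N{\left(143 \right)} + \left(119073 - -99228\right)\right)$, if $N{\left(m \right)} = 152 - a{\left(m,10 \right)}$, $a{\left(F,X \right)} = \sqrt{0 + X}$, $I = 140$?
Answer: $265633 - \sqrt{10} \approx 2.6563 \cdot 10^{5}$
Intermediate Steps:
$a{\left(F,X \right)} = \sqrt{X}$
$N{\left(m \right)} = 152 - \sqrt{10}$
$Y = 47180$ ($Y = 337 \cdot 140 = 47180$)
$Y + \left(N{\left(143 \right)} + \left(119073 - -99228\right)\right) = 47180 + \left(\left(152 - \sqrt{10}\right) + \left(119073 - -99228\right)\right) = 47180 + \left(\left(152 - \sqrt{10}\right) + \left(119073 + 99228\right)\right) = 47180 + \left(\left(152 - \sqrt{10}\right) + 218301\right) = 47180 + \left(218453 - \sqrt{10}\right) = 265633 - \sqrt{10}$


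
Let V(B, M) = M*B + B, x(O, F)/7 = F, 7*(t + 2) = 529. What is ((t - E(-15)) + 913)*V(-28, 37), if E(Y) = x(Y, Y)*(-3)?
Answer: -714552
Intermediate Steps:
t = 515/7 (t = -2 + (⅐)*529 = -2 + 529/7 = 515/7 ≈ 73.571)
x(O, F) = 7*F
E(Y) = -21*Y (E(Y) = (7*Y)*(-3) = -21*Y)
V(B, M) = B + B*M (V(B, M) = B*M + B = B + B*M)
((t - E(-15)) + 913)*V(-28, 37) = ((515/7 - (-21)*(-15)) + 913)*(-28*(1 + 37)) = ((515/7 - 1*315) + 913)*(-28*38) = ((515/7 - 315) + 913)*(-1064) = (-1690/7 + 913)*(-1064) = (4701/7)*(-1064) = -714552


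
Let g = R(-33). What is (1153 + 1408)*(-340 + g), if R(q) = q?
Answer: -955253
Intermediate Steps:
g = -33
(1153 + 1408)*(-340 + g) = (1153 + 1408)*(-340 - 33) = 2561*(-373) = -955253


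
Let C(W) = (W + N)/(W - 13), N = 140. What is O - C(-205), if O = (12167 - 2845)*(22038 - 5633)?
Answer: 33338175315/218 ≈ 1.5293e+8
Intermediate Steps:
C(W) = (140 + W)/(-13 + W) (C(W) = (W + 140)/(W - 13) = (140 + W)/(-13 + W))
O = 152927410 (O = 9322*16405 = 152927410)
O - C(-205) = 152927410 - (140 - 205)/(-13 - 205) = 152927410 - (-65)/(-218) = 152927410 - (-1)*(-65)/218 = 152927410 - 1*65/218 = 152927410 - 65/218 = 33338175315/218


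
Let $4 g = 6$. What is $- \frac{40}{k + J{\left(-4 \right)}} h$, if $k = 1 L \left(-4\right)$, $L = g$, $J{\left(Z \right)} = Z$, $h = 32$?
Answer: $128$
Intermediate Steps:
$g = \frac{3}{2}$ ($g = \frac{1}{4} \cdot 6 = \frac{3}{2} \approx 1.5$)
$L = \frac{3}{2} \approx 1.5$
$k = -6$ ($k = 1 \cdot \frac{3}{2} \left(-4\right) = \frac{3}{2} \left(-4\right) = -6$)
$- \frac{40}{k + J{\left(-4 \right)}} h = - \frac{40}{-6 - 4} \cdot 32 = - \frac{40}{-10} \cdot 32 = \left(-40\right) \left(- \frac{1}{10}\right) 32 = 4 \cdot 32 = 128$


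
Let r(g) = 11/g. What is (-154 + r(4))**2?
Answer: 366025/16 ≈ 22877.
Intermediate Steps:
(-154 + r(4))**2 = (-154 + 11/4)**2 = (-605/4)**2 = 366025/16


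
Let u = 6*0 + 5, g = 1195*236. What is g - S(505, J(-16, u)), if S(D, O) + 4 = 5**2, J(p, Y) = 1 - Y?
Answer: 281999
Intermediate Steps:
g = 282020
u = 5 (u = 0 + 5 = 5)
S(D, O) = 21 (S(D, O) = -4 + 5**2 = -4 + 25 = 21)
g - S(505, J(-16, u)) = 282020 - 1*21 = 282020 - 21 = 281999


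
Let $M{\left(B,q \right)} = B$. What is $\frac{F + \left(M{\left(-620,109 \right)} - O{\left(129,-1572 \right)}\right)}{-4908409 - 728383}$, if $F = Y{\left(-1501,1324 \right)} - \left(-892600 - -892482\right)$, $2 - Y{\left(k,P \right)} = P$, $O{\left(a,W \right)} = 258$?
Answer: $\frac{1041}{2818396} \approx 0.00036936$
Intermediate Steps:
$Y{\left(k,P \right)} = 2 - P$
$F = -1204$ ($F = \left(2 - 1324\right) - \left(-892600 - -892482\right) = \left(2 - 1324\right) - \left(-892600 + 892482\right) = -1322 - -118 = -1322 + 118 = -1204$)
$\frac{F + \left(M{\left(-620,109 \right)} - O{\left(129,-1572 \right)}\right)}{-4908409 - 728383} = \frac{-1204 - 878}{-4908409 - 728383} = \frac{-1204 - 878}{-5636792} = \left(-1204 - 878\right) \left(- \frac{1}{5636792}\right) = \left(-2082\right) \left(- \frac{1}{5636792}\right) = \frac{1041}{2818396}$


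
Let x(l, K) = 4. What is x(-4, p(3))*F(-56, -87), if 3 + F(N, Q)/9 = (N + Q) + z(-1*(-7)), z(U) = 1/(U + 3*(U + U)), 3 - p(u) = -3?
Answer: -257508/49 ≈ -5255.3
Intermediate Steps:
p(u) = 6 (p(u) = 3 - 1*(-3) = 3 + 3 = 6)
z(U) = 1/(7*U) (z(U) = 1/(U + 3*(2*U)) = 1/(U + 6*U) = 1/(7*U))
F(N, Q) = -1314/49 + 9*N + 9*Q (F(N, Q) = -27 + 9*((N + Q) + 1/(7*((-1*(-7))))) = -27 + 9*((N + Q) + (1/7)/7) = -27 + 9*((N + Q) + (1/7)*(1/7)) = -27 + 9*((N + Q) + 1/49) = -27 + 9*(1/49 + N + Q) = -27 + (9/49 + 9*N + 9*Q) = -1314/49 + 9*N + 9*Q)
x(-4, p(3))*F(-56, -87) = 4*(-1314/49 + 9*(-56) + 9*(-87)) = 4*(-1314/49 - 504 - 783) = 4*(-64377/49) = -257508/49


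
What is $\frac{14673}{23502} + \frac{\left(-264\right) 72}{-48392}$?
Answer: $\frac{48199243}{47387866} \approx 1.0171$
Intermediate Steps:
$\frac{14673}{23502} + \frac{\left(-264\right) 72}{-48392} = 14673 \cdot \frac{1}{23502} - - \frac{2376}{6049} = \frac{4891}{7834} + \frac{2376}{6049} = \frac{48199243}{47387866}$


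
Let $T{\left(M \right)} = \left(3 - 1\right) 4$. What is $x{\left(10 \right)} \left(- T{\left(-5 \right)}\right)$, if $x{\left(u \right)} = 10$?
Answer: $-80$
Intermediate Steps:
$T{\left(M \right)} = 8$ ($T{\left(M \right)} = 2 \cdot 4 = 8$)
$x{\left(10 \right)} \left(- T{\left(-5 \right)}\right) = 10 \left(\left(-1\right) 8\right) = 10 \left(-8\right) = -80$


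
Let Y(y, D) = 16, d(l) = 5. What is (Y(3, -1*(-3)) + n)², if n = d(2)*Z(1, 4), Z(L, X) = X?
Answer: 1296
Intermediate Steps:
n = 20 (n = 5*4 = 20)
(Y(3, -1*(-3)) + n)² = (16 + 20)² = 36² = 1296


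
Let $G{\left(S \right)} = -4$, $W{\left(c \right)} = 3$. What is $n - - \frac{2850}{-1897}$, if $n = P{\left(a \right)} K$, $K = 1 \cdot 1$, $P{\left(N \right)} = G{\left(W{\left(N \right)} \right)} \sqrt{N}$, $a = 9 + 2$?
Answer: $- \frac{2850}{1897} - 4 \sqrt{11} \approx -14.769$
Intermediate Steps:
$a = 11$
$P{\left(N \right)} = - 4 \sqrt{N}$
$K = 1$
$n = - 4 \sqrt{11}$ ($n = - 4 \sqrt{11} \cdot 1 = - 4 \sqrt{11} \approx -13.266$)
$n - - \frac{2850}{-1897} = - 4 \sqrt{11} - - \frac{2850}{-1897} = - 4 \sqrt{11} - \left(-2850\right) \left(- \frac{1}{1897}\right) = - 4 \sqrt{11} - \frac{2850}{1897} = - \frac{2850}{1897} - 4 \sqrt{11}$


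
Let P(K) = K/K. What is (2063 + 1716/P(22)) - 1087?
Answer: 2692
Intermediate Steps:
P(K) = 1
(2063 + 1716/P(22)) - 1087 = (2063 + 1716/1) - 1087 = (2063 + 1716*1) - 1087 = (2063 + 1716) - 1087 = 3779 - 1087 = 2692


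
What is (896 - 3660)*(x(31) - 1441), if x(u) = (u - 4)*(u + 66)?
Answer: -3255992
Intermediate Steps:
x(u) = (-4 + u)*(66 + u)
(896 - 3660)*(x(31) - 1441) = (896 - 3660)*((-264 + 31² + 62*31) - 1441) = -2764*((-264 + 961 + 1922) - 1441) = -2764*(2619 - 1441) = -2764*1178 = -3255992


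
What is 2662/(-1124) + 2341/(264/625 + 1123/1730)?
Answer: 284199164511/130226078 ≈ 2182.4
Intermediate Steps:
2662/(-1124) + 2341/(264/625 + 1123/1730) = 2662*(-1/1124) + 2341/(264*(1/625) + 1123*(1/1730)) = -1331/562 + 2341/(264/625 + 1123/1730) = -1331/562 + 2341/(231719/216250) = -1331/562 + 2341*(216250/231719) = -1331/562 + 506241250/231719 = 284199164511/130226078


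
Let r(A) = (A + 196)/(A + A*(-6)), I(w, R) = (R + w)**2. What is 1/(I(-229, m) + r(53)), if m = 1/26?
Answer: 179140/9390957061 ≈ 1.9076e-5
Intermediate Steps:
m = 1/26 ≈ 0.038462
r(A) = -(196 + A)/(5*A) (r(A) = (196 + A)/(A - 6*A) = (196 + A)/((-5*A)) = (196 + A)*(-1/(5*A)) = -(196 + A)/(5*A))
1/(I(-229, m) + r(53)) = 1/((1/26 - 229)**2 + (1/5)*(-196 - 1*53)/53) = 1/((-5953/26)**2 + (1/5)*(1/53)*(-196 - 53)) = 1/(35438209/676 + (1/5)*(1/53)*(-249)) = 1/(35438209/676 - 249/265) = 1/(9390957061/179140) = 179140/9390957061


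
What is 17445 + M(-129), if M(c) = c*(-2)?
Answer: 17703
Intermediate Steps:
M(c) = -2*c
17445 + M(-129) = 17445 - 2*(-129) = 17445 + 258 = 17703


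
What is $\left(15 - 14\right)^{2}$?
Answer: $1$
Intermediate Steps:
$\left(15 - 14\right)^{2} = 1^{2} = 1$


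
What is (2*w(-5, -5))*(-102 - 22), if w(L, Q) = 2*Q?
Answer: 2480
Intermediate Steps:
(2*w(-5, -5))*(-102 - 22) = (2*(2*(-5)))*(-102 - 22) = (2*(-10))*(-124) = -20*(-124) = 2480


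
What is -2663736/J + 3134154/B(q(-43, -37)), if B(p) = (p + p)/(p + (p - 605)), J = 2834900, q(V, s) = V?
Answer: 767442984320913/30475175 ≈ 2.5183e+7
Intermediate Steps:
B(p) = 2*p/(-605 + 2*p) (B(p) = (2*p)/(p + (-605 + p)) = (2*p)/(-605 + 2*p) = 2*p/(-605 + 2*p))
-2663736/J + 3134154/B(q(-43, -37)) = -2663736/2834900 + 3134154/((2*(-43)/(-605 + 2*(-43)))) = -2663736*1/2834900 + 3134154/((2*(-43)/(-605 - 86))) = -665934/708725 + 3134154/((2*(-43)/(-691))) = -665934/708725 + 3134154/((2*(-43)*(-1/691))) = -665934/708725 + 3134154/(86/691) = -665934/708725 + 3134154*(691/86) = -665934/708725 + 1082850207/43 = 767442984320913/30475175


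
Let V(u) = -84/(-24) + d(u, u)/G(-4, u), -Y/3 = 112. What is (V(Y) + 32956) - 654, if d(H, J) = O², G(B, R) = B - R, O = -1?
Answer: 10725427/332 ≈ 32306.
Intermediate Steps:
Y = -336 (Y = -3*112 = -336)
d(H, J) = 1 (d(H, J) = (-1)² = 1)
V(u) = 7/2 + 1/(-4 - u) (V(u) = -84/(-24) + 1/(-4 - u) = -84*(-1/24) + 1/(-4 - u) = 7/2 + 1/(-4 - u))
(V(Y) + 32956) - 654 = ((26 + 7*(-336))/(2*(4 - 336)) + 32956) - 654 = ((½)*(26 - 2352)/(-332) + 32956) - 654 = ((½)*(-1/332)*(-2326) + 32956) - 654 = (1163/332 + 32956) - 654 = 10942555/332 - 654 = 10725427/332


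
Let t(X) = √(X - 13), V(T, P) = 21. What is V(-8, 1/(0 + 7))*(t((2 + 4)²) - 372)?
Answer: -7812 + 21*√23 ≈ -7711.3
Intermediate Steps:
t(X) = √(-13 + X)
V(-8, 1/(0 + 7))*(t((2 + 4)²) - 372) = 21*(√(-13 + (2 + 4)²) - 372) = 21*(√(-13 + 6²) - 372) = 21*(√(-13 + 36) - 372) = 21*(√23 - 372) = 21*(-372 + √23) = -7812 + 21*√23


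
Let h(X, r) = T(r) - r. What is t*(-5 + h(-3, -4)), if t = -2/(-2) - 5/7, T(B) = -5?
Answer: -12/7 ≈ -1.7143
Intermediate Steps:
t = 2/7 (t = -2*(-½) - 5*⅐ = 1 - 5/7 = 2/7 ≈ 0.28571)
h(X, r) = -5 - r
t*(-5 + h(-3, -4)) = 2*(-5 + (-5 - 1*(-4)))/7 = 2*(-5 + (-5 + 4))/7 = 2*(-5 - 1)/7 = (2/7)*(-6) = -12/7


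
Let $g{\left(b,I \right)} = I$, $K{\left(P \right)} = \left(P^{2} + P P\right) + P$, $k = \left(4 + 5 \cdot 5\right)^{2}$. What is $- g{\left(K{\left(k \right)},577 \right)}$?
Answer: $-577$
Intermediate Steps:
$k = 841$ ($k = \left(4 + 25\right)^{2} = 29^{2} = 841$)
$K{\left(P \right)} = P + 2 P^{2}$ ($K{\left(P \right)} = \left(P^{2} + P^{2}\right) + P = 2 P^{2} + P = P + 2 P^{2}$)
$- g{\left(K{\left(k \right)},577 \right)} = \left(-1\right) 577 = -577$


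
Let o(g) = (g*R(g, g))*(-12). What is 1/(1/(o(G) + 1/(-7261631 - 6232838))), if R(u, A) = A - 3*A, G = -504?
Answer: 82267464900095/13494469 ≈ 6.0964e+6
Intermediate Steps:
R(u, A) = -2*A
o(g) = 24*g² (o(g) = (g*(-2*g))*(-12) = -2*g²*(-12) = 24*g²)
1/(1/(o(G) + 1/(-7261631 - 6232838))) = 1/(1/(24*(-504)² + 1/(-7261631 - 6232838))) = 1/(1/(24*254016 + 1/(-13494469))) = 1/(1/(6096384 - 1/13494469)) = 1/(1/(82267464900095/13494469)) = 1/(13494469/82267464900095) = 82267464900095/13494469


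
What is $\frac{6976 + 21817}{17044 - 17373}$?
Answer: $- \frac{28793}{329} \approx -87.517$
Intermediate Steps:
$\frac{6976 + 21817}{17044 - 17373} = \frac{28793}{-329} = 28793 \left(- \frac{1}{329}\right) = - \frac{28793}{329}$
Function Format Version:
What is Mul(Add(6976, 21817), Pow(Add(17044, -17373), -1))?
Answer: Rational(-28793, 329) ≈ -87.517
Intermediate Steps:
Mul(Add(6976, 21817), Pow(Add(17044, -17373), -1)) = Mul(28793, Pow(-329, -1)) = Mul(28793, Rational(-1, 329)) = Rational(-28793, 329)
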